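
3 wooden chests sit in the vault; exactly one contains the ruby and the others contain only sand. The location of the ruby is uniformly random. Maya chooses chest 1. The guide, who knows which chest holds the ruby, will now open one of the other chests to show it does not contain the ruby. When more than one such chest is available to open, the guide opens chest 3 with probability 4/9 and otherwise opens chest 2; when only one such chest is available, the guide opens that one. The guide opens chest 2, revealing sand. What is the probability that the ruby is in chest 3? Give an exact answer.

Consider each possible location of the ruby in turn.
If it is in chest 1 (prior 1/3): chest 3 is available but not opened, probability 5/9; weight (1/3)·(5/9) = 5/27.
If it is in chest 2 (prior 1/3): the guide opened chest 2, so this case is ruled out; weight (1/3)·0 = 0.
If it is in chest 3 (prior 1/3): only chest 2 is available, probability 1; weight (1/3)·1 = 1/3.
The weights sum to 14/27.
So P(the ruby in chest 3 | the guide opened chest 2) = (1/3) / (14/27) = 9/14.

9/14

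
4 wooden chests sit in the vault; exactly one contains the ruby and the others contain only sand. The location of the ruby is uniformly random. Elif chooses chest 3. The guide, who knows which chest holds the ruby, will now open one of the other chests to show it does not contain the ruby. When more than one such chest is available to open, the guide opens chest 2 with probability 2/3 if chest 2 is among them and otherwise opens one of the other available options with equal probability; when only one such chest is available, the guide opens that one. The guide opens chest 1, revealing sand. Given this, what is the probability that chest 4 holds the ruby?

Apply Bayes' rule, conditioning on where the ruby actually is.
If it is in chest 1 (prior 1/4): the guide opened chest 1, so this case is ruled out; weight (1/4)·0 = 0.
If it is in chest 2 (prior 1/4): chest 2 holds the prize so is unavailable; the guide chooses uniformly among the 2 others, probability 1/2; weight (1/4)·(1/2) = 1/8.
If it is in chest 3 (prior 1/4): chest 2 is available but not opened; chest 1 gets probability (1 − 2/3)/2 = 1/6; weight (1/4)·(1/6) = 1/24.
If it is in chest 4 (prior 1/4): chest 2 is available but not opened, probability 1/3; weight (1/4)·(1/3) = 1/12.
The weights sum to 1/4.
So P(the ruby in chest 4 | the guide opened chest 1) = (1/12) / (1/4) = 1/3.

1/3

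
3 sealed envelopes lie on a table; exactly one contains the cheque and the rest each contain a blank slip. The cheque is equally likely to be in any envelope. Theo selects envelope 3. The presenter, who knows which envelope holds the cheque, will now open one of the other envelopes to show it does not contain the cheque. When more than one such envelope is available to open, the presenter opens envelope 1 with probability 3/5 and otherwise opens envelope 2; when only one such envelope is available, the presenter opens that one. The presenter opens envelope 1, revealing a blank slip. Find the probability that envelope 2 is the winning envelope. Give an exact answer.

Condition on the true location of the cheque.
If it is in envelope 1 (prior 1/3): the presenter opened envelope 1, so this case is ruled out; weight (1/3)·0 = 0.
If it is in envelope 2 (prior 1/3): only envelope 1 is available, probability 1; weight (1/3)·1 = 1/3.
If it is in envelope 3 (prior 1/3): envelope 1 is available, opened with probability 3/5; weight (1/3)·(3/5) = 1/5.
The weights sum to 8/15.
So P(the cheque in envelope 2 | the presenter opened envelope 1) = (1/3) / (8/15) = 5/8.

5/8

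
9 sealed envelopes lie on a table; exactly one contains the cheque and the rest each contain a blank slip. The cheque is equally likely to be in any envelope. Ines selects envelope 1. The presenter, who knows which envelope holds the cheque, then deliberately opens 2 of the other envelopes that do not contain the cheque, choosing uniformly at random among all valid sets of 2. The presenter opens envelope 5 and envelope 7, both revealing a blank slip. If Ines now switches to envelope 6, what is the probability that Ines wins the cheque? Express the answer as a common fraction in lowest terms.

4/27

Apply Bayes' rule, conditioning on where the cheque actually is.
If it is in envelope 1 (prior 1/9): the presenter has 28 equally likely choices, so probability 1/28; weight (1/9)·(1/28) = 1/252.
If it is in any of envelopes 2, 3, 4, 6, 8, and 9 (prior 1/9 each): the presenter has 21 equally likely choices, so probability 1/21; weight (1/9)·(1/21) = 1/189 each.
If it is in either of envelopes 5 and 7 (prior 1/9 each): that envelope was opened and seen not to hold the prize — ruled out; weight (1/9)·0 = 0 each.
The weights sum to 1/28.
So P(the cheque in envelope 6 | the presenter opened envelope 5 and envelope 7) = (1/189) / (1/28) = 4/27.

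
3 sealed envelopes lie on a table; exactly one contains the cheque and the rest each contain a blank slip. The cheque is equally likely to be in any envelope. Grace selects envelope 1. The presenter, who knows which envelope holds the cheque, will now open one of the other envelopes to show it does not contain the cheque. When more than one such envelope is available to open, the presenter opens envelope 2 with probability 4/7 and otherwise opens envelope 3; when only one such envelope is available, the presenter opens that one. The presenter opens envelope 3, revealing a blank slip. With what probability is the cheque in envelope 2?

Condition on the true location of the cheque.
If it is in envelope 1 (prior 1/3): envelope 2 is available but not opened, probability 3/7; weight (1/3)·(3/7) = 1/7.
If it is in envelope 2 (prior 1/3): only envelope 3 is available, probability 1; weight (1/3)·1 = 1/3.
If it is in envelope 3 (prior 1/3): the presenter opened envelope 3, so this case is ruled out; weight (1/3)·0 = 0.
The weights sum to 10/21.
So P(the cheque in envelope 2 | the presenter opened envelope 3) = (1/3) / (10/21) = 7/10.

7/10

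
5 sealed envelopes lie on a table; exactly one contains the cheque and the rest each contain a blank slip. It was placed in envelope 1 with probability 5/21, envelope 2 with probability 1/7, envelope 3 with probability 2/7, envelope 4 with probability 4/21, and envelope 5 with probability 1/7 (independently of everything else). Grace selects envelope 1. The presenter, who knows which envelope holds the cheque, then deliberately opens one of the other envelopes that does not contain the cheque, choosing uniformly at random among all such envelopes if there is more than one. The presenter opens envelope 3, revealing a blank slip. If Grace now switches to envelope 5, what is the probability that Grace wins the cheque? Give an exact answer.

12/55

Consider each possible location of the cheque in turn.
If it is in envelope 1 (prior 5/21): the presenter has 4 equally likely choices, so probability 1/4; weight (5/21)·(1/4) = 5/84.
If it is in either of envelopes 2 and 5 (prior 1/7 each): the presenter has 3 equally likely choices, so probability 1/3; weight (1/7)·(1/3) = 1/21 each.
If it is in envelope 3 (prior 2/7): the presenter opened envelope 3, so this case is ruled out; weight (2/7)·0 = 0.
If it is in envelope 4 (prior 4/21): the presenter has 3 equally likely choices, so probability 1/3; weight (4/21)·(1/3) = 4/63.
The weights sum to 55/252.
So P(the cheque in envelope 5 | the presenter opened envelope 3) = (1/21) / (55/252) = 12/55.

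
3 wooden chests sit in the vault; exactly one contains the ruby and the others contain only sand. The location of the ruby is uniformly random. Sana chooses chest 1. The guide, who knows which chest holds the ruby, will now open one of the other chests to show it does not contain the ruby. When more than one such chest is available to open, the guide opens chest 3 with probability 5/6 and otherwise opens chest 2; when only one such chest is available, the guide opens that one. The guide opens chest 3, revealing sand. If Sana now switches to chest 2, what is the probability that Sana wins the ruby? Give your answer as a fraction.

6/11

Condition on the true location of the ruby.
If it is in chest 1 (prior 1/3): chest 3 is available, opened with probability 5/6; weight (1/3)·(5/6) = 5/18.
If it is in chest 2 (prior 1/3): only chest 3 is available, probability 1; weight (1/3)·1 = 1/3.
If it is in chest 3 (prior 1/3): the guide opened chest 3, so this case is ruled out; weight (1/3)·0 = 0.
The weights sum to 11/18.
So P(the ruby in chest 2 | the guide opened chest 3) = (1/3) / (11/18) = 6/11.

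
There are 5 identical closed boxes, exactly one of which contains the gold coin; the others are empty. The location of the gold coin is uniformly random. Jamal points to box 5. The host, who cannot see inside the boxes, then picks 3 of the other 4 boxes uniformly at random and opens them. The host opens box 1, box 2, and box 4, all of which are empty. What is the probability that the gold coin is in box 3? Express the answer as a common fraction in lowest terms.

1/2

Because the host chose which boxes to open without knowing where the gold coin is, the choice is independent of the prize location. Learning that none of the 3 opened boxes holds the gold coin simply rules out those 3 locations and leaves the remaining 2 boxes still equally likely by symmetry.
So P(the gold coin in box 3) = 1/2.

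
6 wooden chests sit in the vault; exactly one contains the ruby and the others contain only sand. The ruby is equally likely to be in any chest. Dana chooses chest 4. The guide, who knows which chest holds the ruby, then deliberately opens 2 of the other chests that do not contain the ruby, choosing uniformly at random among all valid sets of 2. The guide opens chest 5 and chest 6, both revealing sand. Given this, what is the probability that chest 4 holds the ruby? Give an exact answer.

1/6

Apply Bayes' rule, conditioning on where the ruby actually is.
If it is in any of chests 1, 2, and 3 (prior 1/6 each): the guide has 6 equally likely choices, so probability 1/6; weight (1/6)·(1/6) = 1/36 each.
If it is in chest 4 (prior 1/6): the guide has 10 equally likely choices, so probability 1/10; weight (1/6)·(1/10) = 1/60.
If it is in either of chests 5 and 6 (prior 1/6 each): that chest was opened and seen not to hold the prize — ruled out; weight (1/6)·0 = 0 each.
The weights sum to 1/10.
So P(the ruby in chest 4 | the guide opened chest 5 and chest 6) = (1/60) / (1/10) = 1/6.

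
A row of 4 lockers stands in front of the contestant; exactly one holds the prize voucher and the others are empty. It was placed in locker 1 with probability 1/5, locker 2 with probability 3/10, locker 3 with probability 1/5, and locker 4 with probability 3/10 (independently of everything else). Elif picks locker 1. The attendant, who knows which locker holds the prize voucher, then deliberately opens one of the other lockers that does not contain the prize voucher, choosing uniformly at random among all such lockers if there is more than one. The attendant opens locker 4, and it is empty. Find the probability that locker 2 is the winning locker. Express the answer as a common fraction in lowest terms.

Condition on the true location of the prize voucher.
If it is in locker 1 (prior 1/5): the attendant has 3 equally likely choices, so probability 1/3; weight (1/5)·(1/3) = 1/15.
If it is in locker 2 (prior 3/10): the attendant has 2 equally likely choices, so probability 1/2; weight (3/10)·(1/2) = 3/20.
If it is in locker 3 (prior 1/5): the attendant has 2 equally likely choices, so probability 1/2; weight (1/5)·(1/2) = 1/10.
If it is in locker 4 (prior 3/10): the attendant opened locker 4, so this case is ruled out; weight (3/10)·0 = 0.
The weights sum to 19/60.
So P(the prize voucher in locker 2 | the attendant opened locker 4) = (3/20) / (19/60) = 9/19.

9/19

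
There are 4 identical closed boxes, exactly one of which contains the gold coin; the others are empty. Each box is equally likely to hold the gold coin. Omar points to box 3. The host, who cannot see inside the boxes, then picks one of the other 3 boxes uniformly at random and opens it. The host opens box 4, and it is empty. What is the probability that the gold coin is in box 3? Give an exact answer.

Because the host chose which box to open without knowing where the gold coin is, the choice is independent of the prize location. Learning that box 4 does not hold the gold coin simply rules out that one location and leaves the remaining 3 boxes still equally likely by symmetry.
So P(the gold coin in box 3) = 1/3.

1/3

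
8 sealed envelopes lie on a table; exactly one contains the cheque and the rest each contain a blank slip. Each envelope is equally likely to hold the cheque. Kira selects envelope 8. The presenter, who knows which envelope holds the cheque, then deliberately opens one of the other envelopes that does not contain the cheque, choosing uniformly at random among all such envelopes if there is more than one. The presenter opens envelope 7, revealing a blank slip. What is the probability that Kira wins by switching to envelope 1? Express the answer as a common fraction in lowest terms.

Apply Bayes' rule, conditioning on where the cheque actually is.
If it is in any of envelopes 1, 2, 3, 4, 5, and 6 (prior 1/8 each): the presenter has 6 equally likely choices, so probability 1/6; weight (1/8)·(1/6) = 1/48 each.
If it is in envelope 7 (prior 1/8): the presenter opened envelope 7, so this case is ruled out; weight (1/8)·0 = 0.
If it is in envelope 8 (prior 1/8): the presenter has 7 equally likely choices, so probability 1/7; weight (1/8)·(1/7) = 1/56.
The weights sum to 1/7.
So P(the cheque in envelope 1 | the presenter opened envelope 7) = (1/48) / (1/7) = 7/48.

7/48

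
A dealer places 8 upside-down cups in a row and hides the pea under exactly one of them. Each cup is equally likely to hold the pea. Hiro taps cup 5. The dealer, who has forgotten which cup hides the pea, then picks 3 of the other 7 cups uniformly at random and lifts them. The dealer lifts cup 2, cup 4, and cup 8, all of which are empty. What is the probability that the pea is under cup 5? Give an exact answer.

Condition on the true location of the pea.
If it is under any of cups 1, 3, 5, 6, and 7 (prior 1/8 each): the dealer picks exactly this set with probability 1/35 regardless, and none is the prize; weight (1/8)·(1/35) = 1/280 each.
If it is under any of cups 2, 4, and 8 (prior 1/8 each): that cup was opened and seen not to hold the prize — ruled out; weight (1/8)·0 = 0 each.
The weights sum to 1/56.
So P(the pea under cup 5 | the dealer opened cup 2, cup 4, and cup 8) = (1/280) / (1/56) = 1/5.

1/5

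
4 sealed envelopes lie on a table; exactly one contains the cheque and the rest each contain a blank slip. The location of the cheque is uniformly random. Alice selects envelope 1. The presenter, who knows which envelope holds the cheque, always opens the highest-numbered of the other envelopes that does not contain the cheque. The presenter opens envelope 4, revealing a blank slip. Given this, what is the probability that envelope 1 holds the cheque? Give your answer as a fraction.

1/3

Consider each possible location of the cheque in turn.
If it is in any of envelopes 1, 2, and 3 (prior 1/4 each): envelope 4 is the highest-numbered option available, probability 1; weight (1/4)·1 = 1/4 each.
If it is in envelope 4 (prior 1/4): the presenter opened envelope 4, so this case is ruled out; weight (1/4)·0 = 0.
The weights sum to 3/4.
So P(the cheque in envelope 1 | the presenter opened envelope 4) = (1/4) / (3/4) = 1/3.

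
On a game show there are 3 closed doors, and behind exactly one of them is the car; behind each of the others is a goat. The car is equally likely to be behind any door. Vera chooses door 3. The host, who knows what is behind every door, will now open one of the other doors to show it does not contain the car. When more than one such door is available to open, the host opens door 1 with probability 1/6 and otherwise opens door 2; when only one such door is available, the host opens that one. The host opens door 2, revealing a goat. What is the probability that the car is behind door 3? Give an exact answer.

5/11

Apply Bayes' rule, conditioning on where the car actually is.
If it is behind door 1 (prior 1/3): only door 2 is available, probability 1; weight (1/3)·1 = 1/3.
If it is behind door 2 (prior 1/3): the host opened door 2, so this case is ruled out; weight (1/3)·0 = 0.
If it is behind door 3 (prior 1/3): door 1 is available but not opened, probability 5/6; weight (1/3)·(5/6) = 5/18.
The weights sum to 11/18.
So P(the car behind door 3 | the host opened door 2) = (5/18) / (11/18) = 5/11.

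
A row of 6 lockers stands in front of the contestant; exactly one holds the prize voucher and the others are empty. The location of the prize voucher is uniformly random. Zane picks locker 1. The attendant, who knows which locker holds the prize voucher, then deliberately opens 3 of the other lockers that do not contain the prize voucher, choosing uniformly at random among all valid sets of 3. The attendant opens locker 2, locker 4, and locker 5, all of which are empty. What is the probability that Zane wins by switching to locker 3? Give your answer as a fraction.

5/12

Consider each possible location of the prize voucher in turn.
If it is in locker 1 (prior 1/6): the attendant has 10 equally likely choices, so probability 1/10; weight (1/6)·(1/10) = 1/60.
If it is in any of lockers 2, 4, and 5 (prior 1/6 each): that locker was opened and seen not to hold the prize — ruled out; weight (1/6)·0 = 0 each.
If it is in either of lockers 3 and 6 (prior 1/6 each): the attendant has 4 equally likely choices, so probability 1/4; weight (1/6)·(1/4) = 1/24 each.
The weights sum to 1/10.
So P(the prize voucher in locker 3 | the attendant opened locker 2, locker 4, and locker 5) = (1/24) / (1/10) = 5/12.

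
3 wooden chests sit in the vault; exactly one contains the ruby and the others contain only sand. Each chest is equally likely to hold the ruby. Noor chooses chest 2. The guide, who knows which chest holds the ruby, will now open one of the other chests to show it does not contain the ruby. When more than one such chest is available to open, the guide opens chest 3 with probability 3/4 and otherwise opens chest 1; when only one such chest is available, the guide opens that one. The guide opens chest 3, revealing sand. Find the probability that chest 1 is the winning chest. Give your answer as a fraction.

4/7

Apply Bayes' rule, conditioning on where the ruby actually is.
If it is in chest 1 (prior 1/3): only chest 3 is available, probability 1; weight (1/3)·1 = 1/3.
If it is in chest 2 (prior 1/3): chest 3 is available, opened with probability 3/4; weight (1/3)·(3/4) = 1/4.
If it is in chest 3 (prior 1/3): the guide opened chest 3, so this case is ruled out; weight (1/3)·0 = 0.
The weights sum to 7/12.
So P(the ruby in chest 1 | the guide opened chest 3) = (1/3) / (7/12) = 4/7.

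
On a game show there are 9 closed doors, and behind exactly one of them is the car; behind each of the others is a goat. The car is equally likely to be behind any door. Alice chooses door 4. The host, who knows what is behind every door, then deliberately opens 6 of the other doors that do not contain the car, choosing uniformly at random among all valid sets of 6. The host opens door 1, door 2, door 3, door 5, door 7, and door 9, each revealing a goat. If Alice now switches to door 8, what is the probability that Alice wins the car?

4/9

Consider each possible location of the car in turn.
If it is behind any of doors 1, 2, 3, 5, 7, and 9 (prior 1/9 each): that door was opened and seen not to hold the prize — ruled out; weight (1/9)·0 = 0 each.
If it is behind door 4 (prior 1/9): the host has 28 equally likely choices, so probability 1/28; weight (1/9)·(1/28) = 1/252.
If it is behind either of doors 6 and 8 (prior 1/9 each): the host has 7 equally likely choices, so probability 1/7; weight (1/9)·(1/7) = 1/63 each.
The weights sum to 1/28.
So P(the car behind door 8 | the host opened door 1, door 2, door 3, door 5, door 7, and door 9) = (1/63) / (1/28) = 4/9.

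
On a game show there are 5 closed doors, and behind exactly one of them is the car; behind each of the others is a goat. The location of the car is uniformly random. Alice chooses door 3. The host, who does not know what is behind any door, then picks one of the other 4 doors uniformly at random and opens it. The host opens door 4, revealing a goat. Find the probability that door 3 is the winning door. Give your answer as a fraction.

1/4

Because the host chose which door to open without knowing where the car is, the choice is independent of the prize location. Learning that door 4 does not hold the car simply rules out that one location and leaves the remaining 4 doors still equally likely by symmetry.
So P(the car behind door 3) = 1/4.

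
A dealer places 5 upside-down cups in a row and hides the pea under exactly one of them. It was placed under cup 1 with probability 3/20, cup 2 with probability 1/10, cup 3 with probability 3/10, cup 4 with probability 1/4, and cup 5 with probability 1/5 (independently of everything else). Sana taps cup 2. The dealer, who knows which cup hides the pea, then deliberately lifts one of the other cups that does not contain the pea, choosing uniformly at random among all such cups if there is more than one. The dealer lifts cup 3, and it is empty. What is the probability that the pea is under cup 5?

8/27

Apply Bayes' rule, conditioning on where the pea actually is.
If it is under cup 1 (prior 3/20): the dealer has 3 equally likely choices, so probability 1/3; weight (3/20)·(1/3) = 1/20.
If it is under cup 2 (prior 1/10): the dealer has 4 equally likely choices, so probability 1/4; weight (1/10)·(1/4) = 1/40.
If it is under cup 3 (prior 3/10): the dealer opened cup 3, so this case is ruled out; weight (3/10)·0 = 0.
If it is under cup 4 (prior 1/4): the dealer has 3 equally likely choices, so probability 1/3; weight (1/4)·(1/3) = 1/12.
If it is under cup 5 (prior 1/5): the dealer has 3 equally likely choices, so probability 1/3; weight (1/5)·(1/3) = 1/15.
The weights sum to 9/40.
So P(the pea under cup 5 | the dealer opened cup 3) = (1/15) / (9/40) = 8/27.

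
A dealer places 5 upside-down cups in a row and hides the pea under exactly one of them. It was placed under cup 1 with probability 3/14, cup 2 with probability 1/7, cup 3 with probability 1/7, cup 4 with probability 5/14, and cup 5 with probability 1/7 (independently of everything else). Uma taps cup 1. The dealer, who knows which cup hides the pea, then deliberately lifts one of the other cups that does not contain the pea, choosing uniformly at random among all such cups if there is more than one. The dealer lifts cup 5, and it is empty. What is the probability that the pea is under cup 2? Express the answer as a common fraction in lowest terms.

8/45

Apply Bayes' rule, conditioning on where the pea actually is.
If it is under cup 1 (prior 3/14): the dealer has 4 equally likely choices, so probability 1/4; weight (3/14)·(1/4) = 3/56.
If it is under either of cups 2 and 3 (prior 1/7 each): the dealer has 3 equally likely choices, so probability 1/3; weight (1/7)·(1/3) = 1/21 each.
If it is under cup 4 (prior 5/14): the dealer has 3 equally likely choices, so probability 1/3; weight (5/14)·(1/3) = 5/42.
If it is under cup 5 (prior 1/7): the dealer opened cup 5, so this case is ruled out; weight (1/7)·0 = 0.
The weights sum to 15/56.
So P(the pea under cup 2 | the dealer opened cup 5) = (1/21) / (15/56) = 8/45.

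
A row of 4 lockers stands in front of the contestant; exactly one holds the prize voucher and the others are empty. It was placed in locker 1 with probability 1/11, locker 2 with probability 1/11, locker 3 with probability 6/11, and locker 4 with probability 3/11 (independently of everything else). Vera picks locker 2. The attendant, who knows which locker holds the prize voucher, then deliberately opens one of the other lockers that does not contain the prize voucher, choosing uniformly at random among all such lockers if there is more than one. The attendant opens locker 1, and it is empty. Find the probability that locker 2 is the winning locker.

2/29

Condition on the true location of the prize voucher.
If it is in locker 1 (prior 1/11): the attendant opened locker 1, so this case is ruled out; weight (1/11)·0 = 0.
If it is in locker 2 (prior 1/11): the attendant has 3 equally likely choices, so probability 1/3; weight (1/11)·(1/3) = 1/33.
If it is in locker 3 (prior 6/11): the attendant has 2 equally likely choices, so probability 1/2; weight (6/11)·(1/2) = 3/11.
If it is in locker 4 (prior 3/11): the attendant has 2 equally likely choices, so probability 1/2; weight (3/11)·(1/2) = 3/22.
The weights sum to 29/66.
So P(the prize voucher in locker 2 | the attendant opened locker 1) = (1/33) / (29/66) = 2/29.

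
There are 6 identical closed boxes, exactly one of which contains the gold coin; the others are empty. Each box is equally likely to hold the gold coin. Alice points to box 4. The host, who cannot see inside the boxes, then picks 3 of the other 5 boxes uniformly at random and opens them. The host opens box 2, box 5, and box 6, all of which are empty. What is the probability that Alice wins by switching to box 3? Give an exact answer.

Condition on the true location of the gold coin.
If it is in any of boxes 1, 3, and 4 (prior 1/6 each): the host picks exactly this set with probability 1/10 regardless, and none is the prize; weight (1/6)·(1/10) = 1/60 each.
If it is in any of boxes 2, 5, and 6 (prior 1/6 each): that box was opened and seen not to hold the prize — ruled out; weight (1/6)·0 = 0 each.
The weights sum to 1/20.
So P(the gold coin in box 3 | the host opened box 2, box 5, and box 6) = (1/60) / (1/20) = 1/3.

1/3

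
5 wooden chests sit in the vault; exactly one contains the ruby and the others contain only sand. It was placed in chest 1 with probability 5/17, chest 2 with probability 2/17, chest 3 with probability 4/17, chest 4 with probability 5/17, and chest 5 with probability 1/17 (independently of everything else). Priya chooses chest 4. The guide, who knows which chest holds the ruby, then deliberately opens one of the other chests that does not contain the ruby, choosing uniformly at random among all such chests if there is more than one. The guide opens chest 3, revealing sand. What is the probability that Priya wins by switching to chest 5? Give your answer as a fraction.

Apply Bayes' rule, conditioning on where the ruby actually is.
If it is in chest 1 (prior 5/17): the guide has 3 equally likely choices, so probability 1/3; weight (5/17)·(1/3) = 5/51.
If it is in chest 2 (prior 2/17): the guide has 3 equally likely choices, so probability 1/3; weight (2/17)·(1/3) = 2/51.
If it is in chest 3 (prior 4/17): the guide opened chest 3, so this case is ruled out; weight (4/17)·0 = 0.
If it is in chest 4 (prior 5/17): the guide has 4 equally likely choices, so probability 1/4; weight (5/17)·(1/4) = 5/68.
If it is in chest 5 (prior 1/17): the guide has 3 equally likely choices, so probability 1/3; weight (1/17)·(1/3) = 1/51.
The weights sum to 47/204.
So P(the ruby in chest 5 | the guide opened chest 3) = (1/51) / (47/204) = 4/47.

4/47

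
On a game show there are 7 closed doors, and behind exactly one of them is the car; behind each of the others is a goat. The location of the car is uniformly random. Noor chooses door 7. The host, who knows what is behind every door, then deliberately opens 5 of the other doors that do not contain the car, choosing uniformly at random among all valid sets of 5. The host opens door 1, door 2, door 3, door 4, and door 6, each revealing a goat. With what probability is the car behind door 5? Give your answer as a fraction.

Apply Bayes' rule, conditioning on where the car actually is.
If it is behind any of doors 1, 2, 3, 4, and 6 (prior 1/7 each): that door was opened and seen not to hold the prize — ruled out; weight (1/7)·0 = 0 each.
If it is behind door 5 (prior 1/7): the host has no choice, probability 1; weight (1/7)·1 = 1/7.
If it is behind door 7 (prior 1/7): the host has 6 equally likely choices, so probability 1/6; weight (1/7)·(1/6) = 1/42.
The weights sum to 1/6.
So P(the car behind door 5 | the host opened door 1, door 2, door 3, door 4, and door 6) = (1/7) / (1/6) = 6/7.

6/7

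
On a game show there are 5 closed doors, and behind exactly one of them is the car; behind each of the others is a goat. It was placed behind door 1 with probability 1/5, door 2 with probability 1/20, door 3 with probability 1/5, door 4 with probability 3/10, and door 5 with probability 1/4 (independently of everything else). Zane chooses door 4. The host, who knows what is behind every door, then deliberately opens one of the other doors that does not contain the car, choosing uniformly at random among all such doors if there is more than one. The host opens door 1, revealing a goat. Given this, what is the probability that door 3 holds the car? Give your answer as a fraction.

8/29

Consider each possible location of the car in turn.
If it is behind door 1 (prior 1/5): the host opened door 1, so this case is ruled out; weight (1/5)·0 = 0.
If it is behind door 2 (prior 1/20): the host has 3 equally likely choices, so probability 1/3; weight (1/20)·(1/3) = 1/60.
If it is behind door 3 (prior 1/5): the host has 3 equally likely choices, so probability 1/3; weight (1/5)·(1/3) = 1/15.
If it is behind door 4 (prior 3/10): the host has 4 equally likely choices, so probability 1/4; weight (3/10)·(1/4) = 3/40.
If it is behind door 5 (prior 1/4): the host has 3 equally likely choices, so probability 1/3; weight (1/4)·(1/3) = 1/12.
The weights sum to 29/120.
So P(the car behind door 3 | the host opened door 1) = (1/15) / (29/120) = 8/29.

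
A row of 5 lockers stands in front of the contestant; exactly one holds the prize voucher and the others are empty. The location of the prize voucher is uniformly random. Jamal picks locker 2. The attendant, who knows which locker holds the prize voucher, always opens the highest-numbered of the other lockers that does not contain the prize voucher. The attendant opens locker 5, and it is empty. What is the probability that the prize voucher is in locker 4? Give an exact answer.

Apply Bayes' rule, conditioning on where the prize voucher actually is.
If it is in any of lockers 1, 2, 3, and 4 (prior 1/5 each): locker 5 is the highest-numbered option available, probability 1; weight (1/5)·1 = 1/5 each.
If it is in locker 5 (prior 1/5): the attendant opened locker 5, so this case is ruled out; weight (1/5)·0 = 0.
The weights sum to 4/5.
So P(the prize voucher in locker 4 | the attendant opened locker 5) = (1/5) / (4/5) = 1/4.

1/4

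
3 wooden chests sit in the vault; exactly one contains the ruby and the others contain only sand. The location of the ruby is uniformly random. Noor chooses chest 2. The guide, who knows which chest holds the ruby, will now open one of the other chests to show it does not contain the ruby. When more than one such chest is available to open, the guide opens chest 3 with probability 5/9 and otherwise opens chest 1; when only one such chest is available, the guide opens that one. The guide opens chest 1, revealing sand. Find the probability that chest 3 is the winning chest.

9/13

Consider each possible location of the ruby in turn.
If it is in chest 1 (prior 1/3): the guide opened chest 1, so this case is ruled out; weight (1/3)·0 = 0.
If it is in chest 2 (prior 1/3): chest 3 is available but not opened, probability 4/9; weight (1/3)·(4/9) = 4/27.
If it is in chest 3 (prior 1/3): only chest 1 is available, probability 1; weight (1/3)·1 = 1/3.
The weights sum to 13/27.
So P(the ruby in chest 3 | the guide opened chest 1) = (1/3) / (13/27) = 9/13.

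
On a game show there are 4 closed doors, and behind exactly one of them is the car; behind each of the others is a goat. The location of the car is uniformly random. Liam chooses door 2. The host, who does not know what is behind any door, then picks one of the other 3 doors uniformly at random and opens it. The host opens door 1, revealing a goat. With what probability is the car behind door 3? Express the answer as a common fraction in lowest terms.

1/3

Consider each possible location of the car in turn.
If it is behind door 1 (prior 1/4): the host opened door 1, so this case is ruled out; weight (1/4)·0 = 0.
If it is behind any of doors 2, 3, and 4 (prior 1/4 each): the host picks door 1 with probability 1/3 regardless, and it is not the prize; weight (1/4)·(1/3) = 1/12 each.
The weights sum to 1/4.
So P(the car behind door 3 | the host opened door 1) = (1/12) / (1/4) = 1/3.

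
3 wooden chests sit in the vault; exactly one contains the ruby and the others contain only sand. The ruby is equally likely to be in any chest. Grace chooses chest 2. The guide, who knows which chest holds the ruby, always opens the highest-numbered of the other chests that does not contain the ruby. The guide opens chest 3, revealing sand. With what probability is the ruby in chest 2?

1/2

Consider each possible location of the ruby in turn.
If it is in either of chests 1 and 2 (prior 1/3 each): chest 3 is the highest-numbered option available, probability 1; weight (1/3)·1 = 1/3 each.
If it is in chest 3 (prior 1/3): the guide opened chest 3, so this case is ruled out; weight (1/3)·0 = 0.
The weights sum to 2/3.
So P(the ruby in chest 2 | the guide opened chest 3) = (1/3) / (2/3) = 1/2.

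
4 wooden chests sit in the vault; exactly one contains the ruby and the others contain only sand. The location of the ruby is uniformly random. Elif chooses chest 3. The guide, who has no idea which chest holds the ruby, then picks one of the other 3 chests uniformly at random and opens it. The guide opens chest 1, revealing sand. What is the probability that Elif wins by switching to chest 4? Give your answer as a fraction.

Because the guide chose which chest to open without knowing where the ruby is, the choice is independent of the prize location. Learning that chest 1 does not hold the ruby simply rules out that one location and leaves the remaining 3 chests still equally likely by symmetry.
So P(the ruby in chest 4) = 1/3.

1/3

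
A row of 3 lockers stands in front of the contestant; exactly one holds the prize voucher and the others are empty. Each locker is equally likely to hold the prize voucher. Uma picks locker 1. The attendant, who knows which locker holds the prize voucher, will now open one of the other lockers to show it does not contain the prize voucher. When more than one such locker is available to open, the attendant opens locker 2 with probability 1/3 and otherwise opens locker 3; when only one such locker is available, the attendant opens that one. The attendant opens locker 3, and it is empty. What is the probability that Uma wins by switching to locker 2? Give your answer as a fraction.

Consider each possible location of the prize voucher in turn.
If it is in locker 1 (prior 1/3): locker 2 is available but not opened, probability 2/3; weight (1/3)·(2/3) = 2/9.
If it is in locker 2 (prior 1/3): only locker 3 is available, probability 1; weight (1/3)·1 = 1/3.
If it is in locker 3 (prior 1/3): the attendant opened locker 3, so this case is ruled out; weight (1/3)·0 = 0.
The weights sum to 5/9.
So P(the prize voucher in locker 2 | the attendant opened locker 3) = (1/3) / (5/9) = 3/5.

3/5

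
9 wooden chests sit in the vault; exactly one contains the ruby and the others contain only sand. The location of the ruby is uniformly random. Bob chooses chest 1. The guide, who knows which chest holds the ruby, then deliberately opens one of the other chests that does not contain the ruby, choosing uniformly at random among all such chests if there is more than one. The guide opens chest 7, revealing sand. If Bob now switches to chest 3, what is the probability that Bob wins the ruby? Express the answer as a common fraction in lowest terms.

8/63

Condition on the true location of the ruby.
If it is in chest 1 (prior 1/9): the guide has 8 equally likely choices, so probability 1/8; weight (1/9)·(1/8) = 1/72.
If it is in any of chests 2, 3, 4, 5, 6, 8, and 9 (prior 1/9 each): the guide has 7 equally likely choices, so probability 1/7; weight (1/9)·(1/7) = 1/63 each.
If it is in chest 7 (prior 1/9): the guide opened chest 7, so this case is ruled out; weight (1/9)·0 = 0.
The weights sum to 1/8.
So P(the ruby in chest 3 | the guide opened chest 7) = (1/63) / (1/8) = 8/63.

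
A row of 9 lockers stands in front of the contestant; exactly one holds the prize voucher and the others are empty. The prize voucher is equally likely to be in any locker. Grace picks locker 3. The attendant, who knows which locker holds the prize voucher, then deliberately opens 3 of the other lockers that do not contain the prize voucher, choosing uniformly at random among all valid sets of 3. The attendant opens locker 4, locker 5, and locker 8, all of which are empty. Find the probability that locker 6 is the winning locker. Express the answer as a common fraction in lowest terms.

Condition on the true location of the prize voucher.
If it is in any of lockers 1, 2, 6, 7, and 9 (prior 1/9 each): the attendant has 35 equally likely choices, so probability 1/35; weight (1/9)·(1/35) = 1/315 each.
If it is in locker 3 (prior 1/9): the attendant has 56 equally likely choices, so probability 1/56; weight (1/9)·(1/56) = 1/504.
If it is in any of lockers 4, 5, and 8 (prior 1/9 each): that locker was opened and seen not to hold the prize — ruled out; weight (1/9)·0 = 0 each.
The weights sum to 1/56.
So P(the prize voucher in locker 6 | the attendant opened locker 4, locker 5, and locker 8) = (1/315) / (1/56) = 8/45.

8/45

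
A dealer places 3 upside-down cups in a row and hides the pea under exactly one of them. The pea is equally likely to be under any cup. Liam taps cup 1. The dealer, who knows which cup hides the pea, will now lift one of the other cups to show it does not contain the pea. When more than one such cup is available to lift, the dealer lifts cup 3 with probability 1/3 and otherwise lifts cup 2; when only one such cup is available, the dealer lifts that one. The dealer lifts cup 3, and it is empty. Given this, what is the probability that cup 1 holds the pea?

Consider each possible location of the pea in turn.
If it is under cup 1 (prior 1/3): cup 3 is available, opened with probability 1/3; weight (1/3)·(1/3) = 1/9.
If it is under cup 2 (prior 1/3): only cup 3 is available, probability 1; weight (1/3)·1 = 1/3.
If it is under cup 3 (prior 1/3): the dealer opened cup 3, so this case is ruled out; weight (1/3)·0 = 0.
The weights sum to 4/9.
So P(the pea under cup 1 | the dealer opened cup 3) = (1/9) / (4/9) = 1/4.

1/4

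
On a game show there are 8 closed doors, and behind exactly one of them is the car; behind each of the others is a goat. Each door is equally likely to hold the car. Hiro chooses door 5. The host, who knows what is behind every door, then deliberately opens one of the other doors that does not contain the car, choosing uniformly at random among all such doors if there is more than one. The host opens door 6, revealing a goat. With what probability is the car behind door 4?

7/48

Apply Bayes' rule, conditioning on where the car actually is.
If it is behind any of doors 1, 2, 3, 4, 7, and 8 (prior 1/8 each): the host has 6 equally likely choices, so probability 1/6; weight (1/8)·(1/6) = 1/48 each.
If it is behind door 5 (prior 1/8): the host has 7 equally likely choices, so probability 1/7; weight (1/8)·(1/7) = 1/56.
If it is behind door 6 (prior 1/8): the host opened door 6, so this case is ruled out; weight (1/8)·0 = 0.
The weights sum to 1/7.
So P(the car behind door 4 | the host opened door 6) = (1/48) / (1/7) = 7/48.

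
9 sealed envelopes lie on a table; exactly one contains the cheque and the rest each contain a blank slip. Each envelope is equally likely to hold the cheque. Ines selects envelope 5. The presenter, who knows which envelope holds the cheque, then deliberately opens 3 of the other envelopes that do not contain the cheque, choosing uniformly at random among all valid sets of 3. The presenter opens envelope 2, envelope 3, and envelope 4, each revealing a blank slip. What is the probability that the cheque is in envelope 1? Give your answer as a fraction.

Condition on the true location of the cheque.
If it is in any of envelopes 1, 6, 7, 8, and 9 (prior 1/9 each): the presenter has 35 equally likely choices, so probability 1/35; weight (1/9)·(1/35) = 1/315 each.
If it is in any of envelopes 2, 3, and 4 (prior 1/9 each): that envelope was opened and seen not to hold the prize — ruled out; weight (1/9)·0 = 0 each.
If it is in envelope 5 (prior 1/9): the presenter has 56 equally likely choices, so probability 1/56; weight (1/9)·(1/56) = 1/504.
The weights sum to 1/56.
So P(the cheque in envelope 1 | the presenter opened envelope 2, envelope 3, and envelope 4) = (1/315) / (1/56) = 8/45.

8/45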